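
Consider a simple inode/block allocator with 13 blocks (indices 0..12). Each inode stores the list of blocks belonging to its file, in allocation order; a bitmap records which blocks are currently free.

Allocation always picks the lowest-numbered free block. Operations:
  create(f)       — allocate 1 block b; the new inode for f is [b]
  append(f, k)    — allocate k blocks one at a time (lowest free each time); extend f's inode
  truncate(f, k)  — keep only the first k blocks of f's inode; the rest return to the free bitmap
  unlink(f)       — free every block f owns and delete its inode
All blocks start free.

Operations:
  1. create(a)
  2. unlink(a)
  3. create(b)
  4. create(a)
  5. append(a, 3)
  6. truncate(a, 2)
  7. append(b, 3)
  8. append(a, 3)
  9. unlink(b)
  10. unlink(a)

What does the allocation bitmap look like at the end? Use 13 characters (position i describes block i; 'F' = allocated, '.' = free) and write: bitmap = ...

bitmap = .............

  1. create(a)  ⇒  F............  {a→[0]}
  2. unlink(a)  ⇒  .............  {}
  3. create(b)  ⇒  F............  {b→[0]}
  4. create(a)  ⇒  FF...........  {a→[1]; b→[0]}
  5. append(a, 3)  ⇒  FFFFF........  {a→[1, 2, 3, 4]; b→[0]}
  6. truncate(a, 2)  ⇒  FFF..........  {a→[1, 2]; b→[0]}
  7. append(b, 3)  ⇒  FFFFFF.......  {a→[1, 2]; b→[0, 3, 4, 5]}
  8. append(a, 3)  ⇒  FFFFFFFFF....  {a→[1, 2, 6, 7, 8]; b→[0, 3, 4, 5]}
  9. unlink(b)  ⇒  .FF...FFF....  {a→[1, 2, 6, 7, 8]}
  10. unlink(a)  ⇒  .............  {}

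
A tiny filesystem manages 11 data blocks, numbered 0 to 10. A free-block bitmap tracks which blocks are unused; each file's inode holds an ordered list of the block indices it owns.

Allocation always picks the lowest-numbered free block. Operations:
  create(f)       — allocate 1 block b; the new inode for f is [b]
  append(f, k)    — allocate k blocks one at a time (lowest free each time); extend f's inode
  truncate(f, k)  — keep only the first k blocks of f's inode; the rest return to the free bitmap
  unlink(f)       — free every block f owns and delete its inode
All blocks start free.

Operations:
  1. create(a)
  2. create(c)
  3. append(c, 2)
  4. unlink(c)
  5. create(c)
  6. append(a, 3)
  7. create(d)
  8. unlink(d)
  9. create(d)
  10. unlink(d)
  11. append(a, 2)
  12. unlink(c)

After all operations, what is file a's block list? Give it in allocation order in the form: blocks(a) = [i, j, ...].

blocks(a) = [0, 2, 3, 4, 5, 6]

create(a): bitmap=F.......... | a=[0]
create(c): bitmap=FF......... | a=[0] c=[1]
append(c, 2): bitmap=FFFF....... | a=[0] c=[1, 2, 3]
unlink(c): bitmap=F.......... | a=[0]
create(c): bitmap=FF......... | a=[0] c=[1]
append(a, 3): bitmap=FFFFF...... | a=[0, 2, 3, 4] c=[1]
create(d): bitmap=FFFFFF..... | a=[0, 2, 3, 4] c=[1] d=[5]
unlink(d): bitmap=FFFFF...... | a=[0, 2, 3, 4] c=[1]
create(d): bitmap=FFFFFF..... | a=[0, 2, 3, 4] c=[1] d=[5]
unlink(d): bitmap=FFFFF...... | a=[0, 2, 3, 4] c=[1]
append(a, 2): bitmap=FFFFFFF.... | a=[0, 2, 3, 4, 5, 6] c=[1]
unlink(c): bitmap=F.FFFFF.... | a=[0, 2, 3, 4, 5, 6]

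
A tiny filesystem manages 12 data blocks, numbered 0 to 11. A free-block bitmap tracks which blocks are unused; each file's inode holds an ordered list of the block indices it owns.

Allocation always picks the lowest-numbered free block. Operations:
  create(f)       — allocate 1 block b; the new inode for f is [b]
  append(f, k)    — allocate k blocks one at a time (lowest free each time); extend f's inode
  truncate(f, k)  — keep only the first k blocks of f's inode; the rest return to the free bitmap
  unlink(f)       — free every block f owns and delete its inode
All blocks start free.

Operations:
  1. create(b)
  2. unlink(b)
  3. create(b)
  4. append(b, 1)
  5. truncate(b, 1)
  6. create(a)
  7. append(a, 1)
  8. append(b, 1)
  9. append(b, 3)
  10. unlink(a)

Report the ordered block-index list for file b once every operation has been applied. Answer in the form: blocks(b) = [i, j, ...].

create(b): bitmap=F........... | b=[0]
unlink(b): bitmap=............ | 
create(b): bitmap=F........... | b=[0]
append(b, 1): bitmap=FF.......... | b=[0, 1]
truncate(b, 1): bitmap=F........... | b=[0]
create(a): bitmap=FF.......... | a=[1] b=[0]
append(a, 1): bitmap=FFF......... | a=[1, 2] b=[0]
append(b, 1): bitmap=FFFF........ | a=[1, 2] b=[0, 3]
append(b, 3): bitmap=FFFFFFF..... | a=[1, 2] b=[0, 3, 4, 5, 6]
unlink(a): bitmap=F..FFFF..... | b=[0, 3, 4, 5, 6]

blocks(b) = [0, 3, 4, 5, 6]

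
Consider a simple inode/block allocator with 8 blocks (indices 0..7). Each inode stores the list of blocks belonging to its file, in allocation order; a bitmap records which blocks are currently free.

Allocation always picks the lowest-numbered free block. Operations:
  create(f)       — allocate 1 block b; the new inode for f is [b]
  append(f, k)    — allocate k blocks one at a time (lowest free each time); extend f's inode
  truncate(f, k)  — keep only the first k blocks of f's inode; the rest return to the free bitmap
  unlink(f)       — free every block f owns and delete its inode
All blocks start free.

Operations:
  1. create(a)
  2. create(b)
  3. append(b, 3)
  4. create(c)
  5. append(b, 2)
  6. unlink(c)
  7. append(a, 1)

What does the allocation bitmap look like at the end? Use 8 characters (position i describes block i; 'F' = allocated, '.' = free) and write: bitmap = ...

[1] create(a) — a=0 (map F.......)
[2] create(b) — a=0 b=1 (map FF......)
[3] append(b, 3) — a=0 b=1,2,3,4 (map FFFFF...)
[4] create(c) — a=0 b=1,2,3,4 c=5 (map FFFFFF..)
[5] append(b, 2) — a=0 b=1,2,3,4,6,7 c=5 (map FFFFFFFF)
[6] unlink(c) — a=0 b=1,2,3,4,6,7 (map FFFFF.FF)
[7] append(a, 1) — a=0,5 b=1,2,3,4,6,7 (map FFFFFFFF)

bitmap = FFFFFFFF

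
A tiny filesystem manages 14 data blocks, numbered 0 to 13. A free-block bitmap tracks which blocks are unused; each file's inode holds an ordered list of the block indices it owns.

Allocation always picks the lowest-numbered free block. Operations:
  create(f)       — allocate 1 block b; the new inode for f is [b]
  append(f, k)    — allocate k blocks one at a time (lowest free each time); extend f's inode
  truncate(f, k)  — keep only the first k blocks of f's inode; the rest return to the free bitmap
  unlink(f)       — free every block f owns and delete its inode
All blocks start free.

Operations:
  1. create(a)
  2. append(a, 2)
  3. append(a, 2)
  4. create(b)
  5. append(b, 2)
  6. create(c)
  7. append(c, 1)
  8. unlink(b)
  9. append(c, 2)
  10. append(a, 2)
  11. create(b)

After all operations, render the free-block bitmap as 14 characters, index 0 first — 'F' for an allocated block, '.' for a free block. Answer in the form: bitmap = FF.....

bitmap = FFFFFFFFFFFF..

after create(a) → a:[0]  free=[F.............]
after append(a, 2) → a:[0, 1, 2]  free=[FFF...........]
after append(a, 2) → a:[0, 1, 2, 3, 4]  free=[FFFFF.........]
after create(b) → a:[0, 1, 2, 3, 4], b:[5]  free=[FFFFFF........]
after append(b, 2) → a:[0, 1, 2, 3, 4], b:[5, 6, 7]  free=[FFFFFFFF......]
after create(c) → a:[0, 1, 2, 3, 4], b:[5, 6, 7], c:[8]  free=[FFFFFFFFF.....]
after append(c, 1) → a:[0, 1, 2, 3, 4], b:[5, 6, 7], c:[8, 9]  free=[FFFFFFFFFF....]
after unlink(b) → a:[0, 1, 2, 3, 4], c:[8, 9]  free=[FFFFF...FF....]
after append(c, 2) → a:[0, 1, 2, 3, 4], c:[8, 9, 5, 6]  free=[FFFFFFF.FF....]
after append(a, 2) → a:[0, 1, 2, 3, 4, 7, 10], c:[8, 9, 5, 6]  free=[FFFFFFFFFFF...]
after create(b) → a:[0, 1, 2, 3, 4, 7, 10], b:[11], c:[8, 9, 5, 6]  free=[FFFFFFFFFFFF..]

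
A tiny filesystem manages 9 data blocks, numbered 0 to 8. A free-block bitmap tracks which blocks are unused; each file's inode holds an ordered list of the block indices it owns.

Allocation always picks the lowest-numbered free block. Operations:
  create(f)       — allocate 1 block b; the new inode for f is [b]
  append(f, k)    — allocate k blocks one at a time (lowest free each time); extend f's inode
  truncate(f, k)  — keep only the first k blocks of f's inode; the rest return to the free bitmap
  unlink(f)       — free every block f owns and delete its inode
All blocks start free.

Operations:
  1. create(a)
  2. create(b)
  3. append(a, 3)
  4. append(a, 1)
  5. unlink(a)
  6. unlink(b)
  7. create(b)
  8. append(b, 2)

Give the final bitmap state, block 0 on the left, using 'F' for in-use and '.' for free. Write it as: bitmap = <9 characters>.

create(a): bitmap=F........ | a=[0]
create(b): bitmap=FF....... | a=[0] b=[1]
append(a, 3): bitmap=FFFFF.... | a=[0, 2, 3, 4] b=[1]
append(a, 1): bitmap=FFFFFF... | a=[0, 2, 3, 4, 5] b=[1]
unlink(a): bitmap=.F....... | b=[1]
unlink(b): bitmap=......... | 
create(b): bitmap=F........ | b=[0]
append(b, 2): bitmap=FFF...... | b=[0, 1, 2]

bitmap = FFF......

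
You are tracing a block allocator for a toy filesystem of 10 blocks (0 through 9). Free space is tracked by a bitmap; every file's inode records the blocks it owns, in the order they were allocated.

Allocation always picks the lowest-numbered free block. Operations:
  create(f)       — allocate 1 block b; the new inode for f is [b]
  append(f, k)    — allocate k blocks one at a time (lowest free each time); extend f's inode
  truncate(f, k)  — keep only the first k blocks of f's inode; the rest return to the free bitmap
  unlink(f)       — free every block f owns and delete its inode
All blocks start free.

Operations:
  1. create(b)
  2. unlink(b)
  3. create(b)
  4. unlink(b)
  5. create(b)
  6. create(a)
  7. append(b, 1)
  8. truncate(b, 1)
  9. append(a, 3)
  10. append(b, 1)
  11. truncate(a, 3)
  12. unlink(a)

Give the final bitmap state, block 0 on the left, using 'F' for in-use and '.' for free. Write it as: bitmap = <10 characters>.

bitmap = F....F....

after create(b) → b:[0]  free=[F.........]
after unlink(b) →   free=[..........]
after create(b) → b:[0]  free=[F.........]
after unlink(b) →   free=[..........]
after create(b) → b:[0]  free=[F.........]
after create(a) → a:[1], b:[0]  free=[FF........]
after append(b, 1) → a:[1], b:[0, 2]  free=[FFF.......]
after truncate(b, 1) → a:[1], b:[0]  free=[FF........]
after append(a, 3) → a:[1, 2, 3, 4], b:[0]  free=[FFFFF.....]
after append(b, 1) → a:[1, 2, 3, 4], b:[0, 5]  free=[FFFFFF....]
after truncate(a, 3) → a:[1, 2, 3], b:[0, 5]  free=[FFFF.F....]
after unlink(a) → b:[0, 5]  free=[F....F....]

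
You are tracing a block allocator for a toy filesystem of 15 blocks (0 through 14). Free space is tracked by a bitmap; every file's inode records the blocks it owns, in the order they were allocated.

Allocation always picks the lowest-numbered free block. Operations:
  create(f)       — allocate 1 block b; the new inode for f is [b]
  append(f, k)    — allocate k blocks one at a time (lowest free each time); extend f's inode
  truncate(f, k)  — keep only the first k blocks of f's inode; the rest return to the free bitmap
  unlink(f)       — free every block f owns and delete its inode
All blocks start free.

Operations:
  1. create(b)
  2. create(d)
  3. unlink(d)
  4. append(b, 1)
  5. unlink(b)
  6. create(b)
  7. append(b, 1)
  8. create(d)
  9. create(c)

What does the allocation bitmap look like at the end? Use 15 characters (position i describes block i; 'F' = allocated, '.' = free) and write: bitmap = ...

bitmap = FFFF...........

create(b): bitmap=F.............. | b=[0]
create(d): bitmap=FF............. | b=[0] d=[1]
unlink(d): bitmap=F.............. | b=[0]
append(b, 1): bitmap=FF............. | b=[0, 1]
unlink(b): bitmap=............... | 
create(b): bitmap=F.............. | b=[0]
append(b, 1): bitmap=FF............. | b=[0, 1]
create(d): bitmap=FFF............ | b=[0, 1] d=[2]
create(c): bitmap=FFFF........... | b=[0, 1] c=[3] d=[2]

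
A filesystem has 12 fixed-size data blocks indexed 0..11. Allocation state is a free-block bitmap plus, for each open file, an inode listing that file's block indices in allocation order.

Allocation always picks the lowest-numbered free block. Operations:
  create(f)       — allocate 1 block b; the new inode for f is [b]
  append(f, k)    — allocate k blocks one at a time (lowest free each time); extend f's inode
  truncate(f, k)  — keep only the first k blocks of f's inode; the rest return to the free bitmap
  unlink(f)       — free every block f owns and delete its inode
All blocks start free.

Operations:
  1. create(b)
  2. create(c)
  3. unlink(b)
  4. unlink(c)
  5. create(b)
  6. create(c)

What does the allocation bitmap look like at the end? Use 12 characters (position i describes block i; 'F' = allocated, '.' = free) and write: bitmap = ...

create(b): bitmap=F........... | b=[0]
create(c): bitmap=FF.......... | b=[0] c=[1]
unlink(b): bitmap=.F.......... | c=[1]
unlink(c): bitmap=............ | 
create(b): bitmap=F........... | b=[0]
create(c): bitmap=FF.......... | b=[0] c=[1]

bitmap = FF..........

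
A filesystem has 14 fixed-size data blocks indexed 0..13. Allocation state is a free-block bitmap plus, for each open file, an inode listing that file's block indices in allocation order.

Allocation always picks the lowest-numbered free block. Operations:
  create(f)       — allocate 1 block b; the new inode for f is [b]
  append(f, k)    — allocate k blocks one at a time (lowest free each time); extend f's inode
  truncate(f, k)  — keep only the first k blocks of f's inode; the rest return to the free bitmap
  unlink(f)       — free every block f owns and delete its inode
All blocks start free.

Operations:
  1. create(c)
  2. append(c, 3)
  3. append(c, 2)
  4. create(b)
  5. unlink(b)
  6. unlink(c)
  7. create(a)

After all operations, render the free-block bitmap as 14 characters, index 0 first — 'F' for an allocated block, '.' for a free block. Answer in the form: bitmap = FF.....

after create(c) → c:[0]  free=[F.............]
after append(c, 3) → c:[0, 1, 2, 3]  free=[FFFF..........]
after append(c, 2) → c:[0, 1, 2, 3, 4, 5]  free=[FFFFFF........]
after create(b) → b:[6], c:[0, 1, 2, 3, 4, 5]  free=[FFFFFFF.......]
after unlink(b) → c:[0, 1, 2, 3, 4, 5]  free=[FFFFFF........]
after unlink(c) →   free=[..............]
after create(a) → a:[0]  free=[F.............]

bitmap = F.............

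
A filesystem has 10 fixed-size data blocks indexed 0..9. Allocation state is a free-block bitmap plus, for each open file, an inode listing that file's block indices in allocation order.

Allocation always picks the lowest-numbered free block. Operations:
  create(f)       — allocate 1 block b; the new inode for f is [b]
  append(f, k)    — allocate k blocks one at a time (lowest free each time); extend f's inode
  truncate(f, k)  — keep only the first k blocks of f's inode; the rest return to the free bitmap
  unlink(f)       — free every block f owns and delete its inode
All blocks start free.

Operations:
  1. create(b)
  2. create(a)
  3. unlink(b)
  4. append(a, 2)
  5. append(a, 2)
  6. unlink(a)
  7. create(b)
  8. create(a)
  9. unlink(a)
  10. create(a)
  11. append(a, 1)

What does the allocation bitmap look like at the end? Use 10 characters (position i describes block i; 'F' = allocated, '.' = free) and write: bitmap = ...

create(b): bitmap=F......... | b=[0]
create(a): bitmap=FF........ | a=[1] b=[0]
unlink(b): bitmap=.F........ | a=[1]
append(a, 2): bitmap=FFF....... | a=[1, 0, 2]
append(a, 2): bitmap=FFFFF..... | a=[1, 0, 2, 3, 4]
unlink(a): bitmap=.......... | 
create(b): bitmap=F......... | b=[0]
create(a): bitmap=FF........ | a=[1] b=[0]
unlink(a): bitmap=F......... | b=[0]
create(a): bitmap=FF........ | a=[1] b=[0]
append(a, 1): bitmap=FFF....... | a=[1, 2] b=[0]

bitmap = FFF.......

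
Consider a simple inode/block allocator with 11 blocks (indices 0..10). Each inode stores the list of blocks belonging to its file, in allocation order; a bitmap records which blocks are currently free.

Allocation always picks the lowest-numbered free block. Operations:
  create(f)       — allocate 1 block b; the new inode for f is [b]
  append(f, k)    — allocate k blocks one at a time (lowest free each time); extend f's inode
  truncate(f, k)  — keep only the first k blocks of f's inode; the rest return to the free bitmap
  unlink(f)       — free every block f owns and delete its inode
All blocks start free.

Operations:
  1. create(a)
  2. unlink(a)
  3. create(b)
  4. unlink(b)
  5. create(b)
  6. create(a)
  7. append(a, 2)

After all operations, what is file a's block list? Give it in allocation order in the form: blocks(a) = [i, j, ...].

blocks(a) = [1, 2, 3]

after create(a) → a:[0]  free=[F..........]
after unlink(a) →   free=[...........]
after create(b) → b:[0]  free=[F..........]
after unlink(b) →   free=[...........]
after create(b) → b:[0]  free=[F..........]
after create(a) → a:[1], b:[0]  free=[FF.........]
after append(a, 2) → a:[1, 2, 3], b:[0]  free=[FFFF.......]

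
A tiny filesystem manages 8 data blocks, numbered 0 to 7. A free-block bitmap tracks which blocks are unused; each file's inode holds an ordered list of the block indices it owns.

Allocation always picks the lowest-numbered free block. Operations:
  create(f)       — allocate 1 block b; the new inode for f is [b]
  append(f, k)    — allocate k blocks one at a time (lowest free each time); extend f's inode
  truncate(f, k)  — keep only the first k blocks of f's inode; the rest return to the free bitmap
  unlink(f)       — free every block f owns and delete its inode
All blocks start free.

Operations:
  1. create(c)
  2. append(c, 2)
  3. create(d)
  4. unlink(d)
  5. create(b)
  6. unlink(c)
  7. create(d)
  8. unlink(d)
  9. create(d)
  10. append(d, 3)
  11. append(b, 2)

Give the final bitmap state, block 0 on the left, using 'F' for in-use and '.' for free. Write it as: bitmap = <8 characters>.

bitmap = FFFFFFF.

[1] create(c) — c=0 (map F.......)
[2] append(c, 2) — c=0,1,2 (map FFF.....)
[3] create(d) — c=0,1,2 d=3 (map FFFF....)
[4] unlink(d) — c=0,1,2 (map FFF.....)
[5] create(b) — b=3 c=0,1,2 (map FFFF....)
[6] unlink(c) — b=3 (map ...F....)
[7] create(d) — b=3 d=0 (map F..F....)
[8] unlink(d) — b=3 (map ...F....)
[9] create(d) — b=3 d=0 (map F..F....)
[10] append(d, 3) — b=3 d=0,1,2,4 (map FFFFF...)
[11] append(b, 2) — b=3,5,6 d=0,1,2,4 (map FFFFFFF.)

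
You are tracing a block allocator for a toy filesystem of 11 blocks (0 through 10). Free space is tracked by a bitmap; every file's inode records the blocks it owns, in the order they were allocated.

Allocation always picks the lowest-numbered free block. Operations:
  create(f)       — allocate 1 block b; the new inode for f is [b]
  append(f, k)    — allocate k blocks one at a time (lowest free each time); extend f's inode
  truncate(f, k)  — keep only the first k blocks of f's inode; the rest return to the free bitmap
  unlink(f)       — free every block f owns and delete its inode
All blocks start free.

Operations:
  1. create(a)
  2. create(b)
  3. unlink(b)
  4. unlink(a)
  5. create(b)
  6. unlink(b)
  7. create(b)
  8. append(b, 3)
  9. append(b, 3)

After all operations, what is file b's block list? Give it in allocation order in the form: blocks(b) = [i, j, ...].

blocks(b) = [0, 1, 2, 3, 4, 5, 6]

create(a): bitmap=F.......... | a=[0]
create(b): bitmap=FF......... | a=[0] b=[1]
unlink(b): bitmap=F.......... | a=[0]
unlink(a): bitmap=........... | 
create(b): bitmap=F.......... | b=[0]
unlink(b): bitmap=........... | 
create(b): bitmap=F.......... | b=[0]
append(b, 3): bitmap=FFFF....... | b=[0, 1, 2, 3]
append(b, 3): bitmap=FFFFFFF.... | b=[0, 1, 2, 3, 4, 5, 6]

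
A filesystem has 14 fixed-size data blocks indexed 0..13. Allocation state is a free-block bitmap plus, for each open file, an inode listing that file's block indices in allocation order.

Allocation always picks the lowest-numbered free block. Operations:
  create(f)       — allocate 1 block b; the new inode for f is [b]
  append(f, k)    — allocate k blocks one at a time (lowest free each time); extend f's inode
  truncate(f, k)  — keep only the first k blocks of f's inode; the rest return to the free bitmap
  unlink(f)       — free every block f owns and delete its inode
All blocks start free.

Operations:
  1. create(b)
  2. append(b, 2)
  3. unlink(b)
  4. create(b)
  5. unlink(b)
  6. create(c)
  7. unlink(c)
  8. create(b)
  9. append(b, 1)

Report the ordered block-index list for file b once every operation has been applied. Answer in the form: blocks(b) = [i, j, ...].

create(b): bitmap=F............. | b=[0]
append(b, 2): bitmap=FFF........... | b=[0, 1, 2]
unlink(b): bitmap=.............. | 
create(b): bitmap=F............. | b=[0]
unlink(b): bitmap=.............. | 
create(c): bitmap=F............. | c=[0]
unlink(c): bitmap=.............. | 
create(b): bitmap=F............. | b=[0]
append(b, 1): bitmap=FF............ | b=[0, 1]

blocks(b) = [0, 1]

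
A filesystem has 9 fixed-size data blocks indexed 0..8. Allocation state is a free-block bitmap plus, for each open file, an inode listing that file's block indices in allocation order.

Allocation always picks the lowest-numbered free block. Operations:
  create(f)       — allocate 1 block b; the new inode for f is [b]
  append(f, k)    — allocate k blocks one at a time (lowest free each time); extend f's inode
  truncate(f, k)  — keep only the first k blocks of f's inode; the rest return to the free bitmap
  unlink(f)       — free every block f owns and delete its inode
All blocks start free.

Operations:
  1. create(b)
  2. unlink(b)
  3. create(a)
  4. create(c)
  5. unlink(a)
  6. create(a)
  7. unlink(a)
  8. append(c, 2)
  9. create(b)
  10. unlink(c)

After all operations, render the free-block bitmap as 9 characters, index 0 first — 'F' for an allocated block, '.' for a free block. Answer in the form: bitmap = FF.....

bitmap = ...F.....

[1] create(b) — b=0 (map F........)
[2] unlink(b) —  (map .........)
[3] create(a) — a=0 (map F........)
[4] create(c) — a=0 c=1 (map FF.......)
[5] unlink(a) — c=1 (map .F.......)
[6] create(a) — a=0 c=1 (map FF.......)
[7] unlink(a) — c=1 (map .F.......)
[8] append(c, 2) — c=1,0,2 (map FFF......)
[9] create(b) — b=3 c=1,0,2 (map FFFF.....)
[10] unlink(c) — b=3 (map ...F.....)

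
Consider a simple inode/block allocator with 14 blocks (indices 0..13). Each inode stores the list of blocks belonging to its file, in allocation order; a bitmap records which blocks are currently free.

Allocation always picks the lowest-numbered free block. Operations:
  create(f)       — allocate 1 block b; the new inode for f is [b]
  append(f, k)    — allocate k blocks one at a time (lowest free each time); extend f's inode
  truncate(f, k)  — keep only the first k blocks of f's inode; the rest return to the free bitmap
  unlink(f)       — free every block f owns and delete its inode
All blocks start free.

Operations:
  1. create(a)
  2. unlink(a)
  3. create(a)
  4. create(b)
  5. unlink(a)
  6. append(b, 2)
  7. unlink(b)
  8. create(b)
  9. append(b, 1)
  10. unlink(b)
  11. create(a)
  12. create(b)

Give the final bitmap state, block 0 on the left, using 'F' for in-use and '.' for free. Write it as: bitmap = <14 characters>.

  1. create(a)  ⇒  F.............  {a→[0]}
  2. unlink(a)  ⇒  ..............  {}
  3. create(a)  ⇒  F.............  {a→[0]}
  4. create(b)  ⇒  FF............  {a→[0]; b→[1]}
  5. unlink(a)  ⇒  .F............  {b→[1]}
  6. append(b, 2)  ⇒  FFF...........  {b→[1, 0, 2]}
  7. unlink(b)  ⇒  ..............  {}
  8. create(b)  ⇒  F.............  {b→[0]}
  9. append(b, 1)  ⇒  FF............  {b→[0, 1]}
  10. unlink(b)  ⇒  ..............  {}
  11. create(a)  ⇒  F.............  {a→[0]}
  12. create(b)  ⇒  FF............  {a→[0]; b→[1]}

bitmap = FF............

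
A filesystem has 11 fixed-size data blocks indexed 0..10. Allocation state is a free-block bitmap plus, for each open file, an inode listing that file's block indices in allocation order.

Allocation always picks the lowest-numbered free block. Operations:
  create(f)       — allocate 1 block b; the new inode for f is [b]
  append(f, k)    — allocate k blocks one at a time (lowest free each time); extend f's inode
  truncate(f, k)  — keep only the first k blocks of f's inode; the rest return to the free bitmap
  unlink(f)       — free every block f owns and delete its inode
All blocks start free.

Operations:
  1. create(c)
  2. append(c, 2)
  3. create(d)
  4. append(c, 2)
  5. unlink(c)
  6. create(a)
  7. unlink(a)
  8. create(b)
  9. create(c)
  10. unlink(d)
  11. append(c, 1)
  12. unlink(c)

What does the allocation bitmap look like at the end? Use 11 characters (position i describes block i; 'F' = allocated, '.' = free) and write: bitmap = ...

create(c): bitmap=F.......... | c=[0]
append(c, 2): bitmap=FFF........ | c=[0, 1, 2]
create(d): bitmap=FFFF....... | c=[0, 1, 2] d=[3]
append(c, 2): bitmap=FFFFFF..... | c=[0, 1, 2, 4, 5] d=[3]
unlink(c): bitmap=...F....... | d=[3]
create(a): bitmap=F..F....... | a=[0] d=[3]
unlink(a): bitmap=...F....... | d=[3]
create(b): bitmap=F..F....... | b=[0] d=[3]
create(c): bitmap=FF.F....... | b=[0] c=[1] d=[3]
unlink(d): bitmap=FF......... | b=[0] c=[1]
append(c, 1): bitmap=FFF........ | b=[0] c=[1, 2]
unlink(c): bitmap=F.......... | b=[0]

bitmap = F..........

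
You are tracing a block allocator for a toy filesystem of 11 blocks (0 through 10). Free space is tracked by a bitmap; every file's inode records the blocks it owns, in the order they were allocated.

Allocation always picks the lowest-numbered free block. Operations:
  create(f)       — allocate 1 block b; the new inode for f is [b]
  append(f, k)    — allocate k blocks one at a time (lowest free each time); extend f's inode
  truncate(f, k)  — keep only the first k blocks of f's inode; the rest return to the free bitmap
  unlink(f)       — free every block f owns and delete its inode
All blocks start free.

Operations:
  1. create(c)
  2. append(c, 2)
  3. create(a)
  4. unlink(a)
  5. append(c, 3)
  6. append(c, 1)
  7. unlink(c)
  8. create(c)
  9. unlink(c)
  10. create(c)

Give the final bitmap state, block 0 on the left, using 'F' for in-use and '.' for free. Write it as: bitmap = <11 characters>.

[1] create(c) — c=0 (map F..........)
[2] append(c, 2) — c=0,1,2 (map FFF........)
[3] create(a) — a=3 c=0,1,2 (map FFFF.......)
[4] unlink(a) — c=0,1,2 (map FFF........)
[5] append(c, 3) — c=0,1,2,3,4,5 (map FFFFFF.....)
[6] append(c, 1) — c=0,1,2,3,4,5,6 (map FFFFFFF....)
[7] unlink(c) —  (map ...........)
[8] create(c) — c=0 (map F..........)
[9] unlink(c) —  (map ...........)
[10] create(c) — c=0 (map F..........)

bitmap = F..........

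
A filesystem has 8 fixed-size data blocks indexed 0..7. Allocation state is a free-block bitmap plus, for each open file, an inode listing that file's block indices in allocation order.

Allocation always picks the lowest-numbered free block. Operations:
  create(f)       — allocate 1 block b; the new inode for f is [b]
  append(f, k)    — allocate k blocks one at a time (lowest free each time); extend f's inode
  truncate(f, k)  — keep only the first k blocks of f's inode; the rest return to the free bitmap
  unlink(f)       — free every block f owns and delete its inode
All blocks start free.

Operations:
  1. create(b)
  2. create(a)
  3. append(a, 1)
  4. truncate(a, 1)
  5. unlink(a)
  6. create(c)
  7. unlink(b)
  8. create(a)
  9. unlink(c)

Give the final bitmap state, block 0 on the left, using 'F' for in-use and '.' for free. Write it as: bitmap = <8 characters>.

bitmap = F.......

  1. create(b)  ⇒  F.......  {b→[0]}
  2. create(a)  ⇒  FF......  {a→[1]; b→[0]}
  3. append(a, 1)  ⇒  FFF.....  {a→[1, 2]; b→[0]}
  4. truncate(a, 1)  ⇒  FF......  {a→[1]; b→[0]}
  5. unlink(a)  ⇒  F.......  {b→[0]}
  6. create(c)  ⇒  FF......  {b→[0]; c→[1]}
  7. unlink(b)  ⇒  .F......  {c→[1]}
  8. create(a)  ⇒  FF......  {a→[0]; c→[1]}
  9. unlink(c)  ⇒  F.......  {a→[0]}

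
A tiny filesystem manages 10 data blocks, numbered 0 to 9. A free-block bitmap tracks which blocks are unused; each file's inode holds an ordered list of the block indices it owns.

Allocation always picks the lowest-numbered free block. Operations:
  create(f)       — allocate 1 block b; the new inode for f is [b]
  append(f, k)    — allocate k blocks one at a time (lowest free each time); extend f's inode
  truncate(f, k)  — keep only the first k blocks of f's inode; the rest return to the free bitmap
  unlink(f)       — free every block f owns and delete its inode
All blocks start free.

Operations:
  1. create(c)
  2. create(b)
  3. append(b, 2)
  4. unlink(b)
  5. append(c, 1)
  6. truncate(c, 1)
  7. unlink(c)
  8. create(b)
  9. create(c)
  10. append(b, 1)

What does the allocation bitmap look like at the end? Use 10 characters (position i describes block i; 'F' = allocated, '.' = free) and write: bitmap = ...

bitmap = FFF.......

after create(c) → c:[0]  free=[F.........]
after create(b) → b:[1], c:[0]  free=[FF........]
after append(b, 2) → b:[1, 2, 3], c:[0]  free=[FFFF......]
after unlink(b) → c:[0]  free=[F.........]
after append(c, 1) → c:[0, 1]  free=[FF........]
after truncate(c, 1) → c:[0]  free=[F.........]
after unlink(c) →   free=[..........]
after create(b) → b:[0]  free=[F.........]
after create(c) → b:[0], c:[1]  free=[FF........]
after append(b, 1) → b:[0, 2], c:[1]  free=[FFF.......]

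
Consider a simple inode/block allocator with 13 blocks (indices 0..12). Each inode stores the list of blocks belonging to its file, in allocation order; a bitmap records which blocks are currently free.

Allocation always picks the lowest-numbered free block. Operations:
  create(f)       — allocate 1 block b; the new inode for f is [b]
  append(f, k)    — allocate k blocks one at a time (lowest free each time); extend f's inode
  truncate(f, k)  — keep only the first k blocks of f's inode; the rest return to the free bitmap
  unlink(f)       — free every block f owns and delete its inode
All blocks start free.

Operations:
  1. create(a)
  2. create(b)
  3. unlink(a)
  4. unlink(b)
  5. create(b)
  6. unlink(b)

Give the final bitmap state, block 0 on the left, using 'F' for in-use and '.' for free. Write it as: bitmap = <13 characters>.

bitmap = .............

after create(a) → a:[0]  free=[F............]
after create(b) → a:[0], b:[1]  free=[FF...........]
after unlink(a) → b:[1]  free=[.F...........]
after unlink(b) →   free=[.............]
after create(b) → b:[0]  free=[F............]
after unlink(b) →   free=[.............]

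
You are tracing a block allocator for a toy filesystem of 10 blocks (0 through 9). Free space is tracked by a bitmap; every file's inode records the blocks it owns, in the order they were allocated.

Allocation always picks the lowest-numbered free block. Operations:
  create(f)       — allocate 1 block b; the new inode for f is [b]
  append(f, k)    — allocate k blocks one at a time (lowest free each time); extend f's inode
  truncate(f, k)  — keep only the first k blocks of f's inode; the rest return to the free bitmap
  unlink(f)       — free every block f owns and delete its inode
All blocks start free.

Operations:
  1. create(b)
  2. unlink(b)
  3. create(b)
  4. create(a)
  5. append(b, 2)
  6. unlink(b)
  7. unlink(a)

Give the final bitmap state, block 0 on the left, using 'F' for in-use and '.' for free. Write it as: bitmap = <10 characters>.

bitmap = ..........

after create(b) → b:[0]  free=[F.........]
after unlink(b) →   free=[..........]
after create(b) → b:[0]  free=[F.........]
after create(a) → a:[1], b:[0]  free=[FF........]
after append(b, 2) → a:[1], b:[0, 2, 3]  free=[FFFF......]
after unlink(b) → a:[1]  free=[.F........]
after unlink(a) →   free=[..........]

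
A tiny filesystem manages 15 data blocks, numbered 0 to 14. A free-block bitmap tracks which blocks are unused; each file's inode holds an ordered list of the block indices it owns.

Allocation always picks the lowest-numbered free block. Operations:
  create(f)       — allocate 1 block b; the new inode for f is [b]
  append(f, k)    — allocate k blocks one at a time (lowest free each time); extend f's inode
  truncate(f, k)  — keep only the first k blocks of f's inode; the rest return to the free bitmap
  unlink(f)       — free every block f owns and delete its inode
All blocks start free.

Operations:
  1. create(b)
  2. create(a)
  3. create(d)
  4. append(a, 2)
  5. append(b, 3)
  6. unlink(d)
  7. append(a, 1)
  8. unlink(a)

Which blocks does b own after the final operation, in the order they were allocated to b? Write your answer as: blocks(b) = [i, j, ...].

blocks(b) = [0, 5, 6, 7]

[1] create(b) — b=0 (map F..............)
[2] create(a) — a=1 b=0 (map FF.............)
[3] create(d) — a=1 b=0 d=2 (map FFF............)
[4] append(a, 2) — a=1,3,4 b=0 d=2 (map FFFFF..........)
[5] append(b, 3) — a=1,3,4 b=0,5,6,7 d=2 (map FFFFFFFF.......)
[6] unlink(d) — a=1,3,4 b=0,5,6,7 (map FF.FFFFF.......)
[7] append(a, 1) — a=1,3,4,2 b=0,5,6,7 (map FFFFFFFF.......)
[8] unlink(a) — b=0,5,6,7 (map F....FFF.......)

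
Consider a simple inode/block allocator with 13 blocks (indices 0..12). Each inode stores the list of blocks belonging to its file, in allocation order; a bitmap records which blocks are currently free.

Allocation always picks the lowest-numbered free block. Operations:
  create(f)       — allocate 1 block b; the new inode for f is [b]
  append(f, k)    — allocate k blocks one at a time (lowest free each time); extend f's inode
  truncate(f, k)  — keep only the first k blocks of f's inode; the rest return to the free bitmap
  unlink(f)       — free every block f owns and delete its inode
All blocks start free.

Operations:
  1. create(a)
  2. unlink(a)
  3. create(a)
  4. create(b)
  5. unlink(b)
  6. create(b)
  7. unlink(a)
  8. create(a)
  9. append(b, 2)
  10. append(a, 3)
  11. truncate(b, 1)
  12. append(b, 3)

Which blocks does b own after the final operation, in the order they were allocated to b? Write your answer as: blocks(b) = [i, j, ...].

blocks(b) = [1, 2, 3, 7]

[1] create(a) — a=0 (map F............)
[2] unlink(a) —  (map .............)
[3] create(a) — a=0 (map F............)
[4] create(b) — a=0 b=1 (map FF...........)
[5] unlink(b) — a=0 (map F............)
[6] create(b) — a=0 b=1 (map FF...........)
[7] unlink(a) — b=1 (map .F...........)
[8] create(a) — a=0 b=1 (map FF...........)
[9] append(b, 2) — a=0 b=1,2,3 (map FFFF.........)
[10] append(a, 3) — a=0,4,5,6 b=1,2,3 (map FFFFFFF......)
[11] truncate(b, 1) — a=0,4,5,6 b=1 (map FF..FFF......)
[12] append(b, 3) — a=0,4,5,6 b=1,2,3,7 (map FFFFFFFF.....)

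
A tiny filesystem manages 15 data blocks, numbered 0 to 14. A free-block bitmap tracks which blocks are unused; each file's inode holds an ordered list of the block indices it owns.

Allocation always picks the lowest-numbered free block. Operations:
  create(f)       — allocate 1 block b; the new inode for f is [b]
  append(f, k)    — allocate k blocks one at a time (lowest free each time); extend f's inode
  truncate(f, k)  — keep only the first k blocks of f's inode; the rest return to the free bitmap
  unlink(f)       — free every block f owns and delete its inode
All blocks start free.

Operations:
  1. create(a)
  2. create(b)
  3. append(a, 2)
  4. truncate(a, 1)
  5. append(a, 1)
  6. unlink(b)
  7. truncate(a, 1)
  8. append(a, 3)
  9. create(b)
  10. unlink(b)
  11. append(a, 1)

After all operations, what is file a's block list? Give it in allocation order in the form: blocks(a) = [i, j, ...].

create(a): bitmap=F.............. | a=[0]
create(b): bitmap=FF............. | a=[0] b=[1]
append(a, 2): bitmap=FFFF........... | a=[0, 2, 3] b=[1]
truncate(a, 1): bitmap=FF............. | a=[0] b=[1]
append(a, 1): bitmap=FFF............ | a=[0, 2] b=[1]
unlink(b): bitmap=F.F............ | a=[0, 2]
truncate(a, 1): bitmap=F.............. | a=[0]
append(a, 3): bitmap=FFFF........... | a=[0, 1, 2, 3]
create(b): bitmap=FFFFF.......... | a=[0, 1, 2, 3] b=[4]
unlink(b): bitmap=FFFF........... | a=[0, 1, 2, 3]
append(a, 1): bitmap=FFFFF.......... | a=[0, 1, 2, 3, 4]

blocks(a) = [0, 1, 2, 3, 4]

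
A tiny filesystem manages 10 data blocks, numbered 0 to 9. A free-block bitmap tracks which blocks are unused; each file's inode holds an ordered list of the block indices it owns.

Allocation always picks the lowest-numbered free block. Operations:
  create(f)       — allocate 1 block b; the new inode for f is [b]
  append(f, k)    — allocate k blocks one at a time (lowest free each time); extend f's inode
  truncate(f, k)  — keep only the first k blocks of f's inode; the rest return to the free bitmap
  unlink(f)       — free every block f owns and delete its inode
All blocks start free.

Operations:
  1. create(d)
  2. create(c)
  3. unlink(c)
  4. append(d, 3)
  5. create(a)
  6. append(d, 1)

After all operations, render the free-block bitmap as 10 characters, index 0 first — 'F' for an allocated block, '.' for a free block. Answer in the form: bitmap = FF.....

bitmap = FFFFFF....

  1. create(d)  ⇒  F.........  {d→[0]}
  2. create(c)  ⇒  FF........  {c→[1]; d→[0]}
  3. unlink(c)  ⇒  F.........  {d→[0]}
  4. append(d, 3)  ⇒  FFFF......  {d→[0, 1, 2, 3]}
  5. create(a)  ⇒  FFFFF.....  {a→[4]; d→[0, 1, 2, 3]}
  6. append(d, 1)  ⇒  FFFFFF....  {a→[4]; d→[0, 1, 2, 3, 5]}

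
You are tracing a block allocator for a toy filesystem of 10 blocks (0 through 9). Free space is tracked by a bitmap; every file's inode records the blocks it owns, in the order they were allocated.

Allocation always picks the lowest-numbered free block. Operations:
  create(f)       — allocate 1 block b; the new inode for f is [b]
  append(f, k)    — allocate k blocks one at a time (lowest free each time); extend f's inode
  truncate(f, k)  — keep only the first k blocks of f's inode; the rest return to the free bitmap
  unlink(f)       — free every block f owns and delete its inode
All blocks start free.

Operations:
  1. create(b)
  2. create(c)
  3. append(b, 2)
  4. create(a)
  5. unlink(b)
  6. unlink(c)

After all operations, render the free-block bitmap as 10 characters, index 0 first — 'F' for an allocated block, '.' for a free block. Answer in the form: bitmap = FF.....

create(b): bitmap=F......... | b=[0]
create(c): bitmap=FF........ | b=[0] c=[1]
append(b, 2): bitmap=FFFF...... | b=[0, 2, 3] c=[1]
create(a): bitmap=FFFFF..... | a=[4] b=[0, 2, 3] c=[1]
unlink(b): bitmap=.F..F..... | a=[4] c=[1]
unlink(c): bitmap=....F..... | a=[4]

bitmap = ....F.....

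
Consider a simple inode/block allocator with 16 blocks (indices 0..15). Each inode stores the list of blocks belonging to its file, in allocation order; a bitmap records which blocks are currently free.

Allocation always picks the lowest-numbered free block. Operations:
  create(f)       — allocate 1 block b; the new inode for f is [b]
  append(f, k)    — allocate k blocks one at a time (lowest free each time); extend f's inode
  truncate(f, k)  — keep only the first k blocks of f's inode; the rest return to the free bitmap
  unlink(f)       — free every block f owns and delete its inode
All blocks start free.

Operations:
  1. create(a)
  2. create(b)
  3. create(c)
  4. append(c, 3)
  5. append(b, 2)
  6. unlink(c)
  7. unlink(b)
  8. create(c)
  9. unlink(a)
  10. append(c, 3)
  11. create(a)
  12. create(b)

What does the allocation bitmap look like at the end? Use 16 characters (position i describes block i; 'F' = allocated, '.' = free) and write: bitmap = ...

[1] create(a) — a=0 (map F...............)
[2] create(b) — a=0 b=1 (map FF..............)
[3] create(c) — a=0 b=1 c=2 (map FFF.............)
[4] append(c, 3) — a=0 b=1 c=2,3,4,5 (map FFFFFF..........)
[5] append(b, 2) — a=0 b=1,6,7 c=2,3,4,5 (map FFFFFFFF........)
[6] unlink(c) — a=0 b=1,6,7 (map FF....FF........)
[7] unlink(b) — a=0 (map F...............)
[8] create(c) — a=0 c=1 (map FF..............)
[9] unlink(a) — c=1 (map .F..............)
[10] append(c, 3) — c=1,0,2,3 (map FFFF............)
[11] create(a) — a=4 c=1,0,2,3 (map FFFFF...........)
[12] create(b) — a=4 b=5 c=1,0,2,3 (map FFFFFF..........)

bitmap = FFFFFF..........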